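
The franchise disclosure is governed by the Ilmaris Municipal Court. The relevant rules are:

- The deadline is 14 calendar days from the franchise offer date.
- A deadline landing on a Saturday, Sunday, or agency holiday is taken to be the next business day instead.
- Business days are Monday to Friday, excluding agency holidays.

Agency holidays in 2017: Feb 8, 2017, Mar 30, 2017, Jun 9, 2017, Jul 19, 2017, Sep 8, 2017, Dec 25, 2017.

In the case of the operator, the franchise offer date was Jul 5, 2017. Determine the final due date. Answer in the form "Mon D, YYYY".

Trigger date Jul 5, 2017 + 14 calendar days = Jul 19, 2017.
Jul 19, 2017 is a listed holiday; the next business day is Jul 20, 2017 (Thursday).
Final deadline: Jul 20, 2017.

Jul 20, 2017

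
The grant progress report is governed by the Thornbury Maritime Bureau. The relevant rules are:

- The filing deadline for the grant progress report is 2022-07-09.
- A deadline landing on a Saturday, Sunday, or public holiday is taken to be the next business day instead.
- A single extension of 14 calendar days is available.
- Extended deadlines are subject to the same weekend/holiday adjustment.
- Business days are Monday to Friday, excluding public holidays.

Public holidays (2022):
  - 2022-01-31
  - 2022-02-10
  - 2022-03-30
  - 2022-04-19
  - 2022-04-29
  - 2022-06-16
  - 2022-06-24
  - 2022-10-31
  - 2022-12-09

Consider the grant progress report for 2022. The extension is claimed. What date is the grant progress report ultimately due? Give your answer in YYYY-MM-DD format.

The stated deadline is 2022-07-09.
2022-07-09 falls on a Saturday. Rolling to the next business day gives 2022-07-11, a Monday.
The 14-calendar-day extension moves the deadline from 2022-07-11 to 2022-07-25.
2022-07-25 falls on a Monday, which is a business day, so no adjustment is needed.
Deadline: 2022-07-25.

2022-07-25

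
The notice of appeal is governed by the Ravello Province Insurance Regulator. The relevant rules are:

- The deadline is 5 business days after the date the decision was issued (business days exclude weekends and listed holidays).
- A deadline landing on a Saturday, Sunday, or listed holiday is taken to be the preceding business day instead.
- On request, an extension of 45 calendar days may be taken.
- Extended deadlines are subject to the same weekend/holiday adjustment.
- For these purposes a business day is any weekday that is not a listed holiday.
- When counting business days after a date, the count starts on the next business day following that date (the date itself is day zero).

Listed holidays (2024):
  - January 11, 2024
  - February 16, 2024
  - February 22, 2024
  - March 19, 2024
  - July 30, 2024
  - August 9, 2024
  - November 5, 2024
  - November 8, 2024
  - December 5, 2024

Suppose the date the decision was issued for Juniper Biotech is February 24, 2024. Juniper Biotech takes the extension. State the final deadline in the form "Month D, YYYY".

April 15, 2024

Counting 5 business days after February 24, 2024 (skipping weekends and listed holidays) reaches March 1, 2024.
March 1, 2024 is a Friday and not a listed holiday, so it stands.
With the 45-day extension, March 1, 2024 becomes April 15, 2024.
April 15, 2024 is a Monday and not a listed holiday, so it stands.
Deadline: April 15, 2024.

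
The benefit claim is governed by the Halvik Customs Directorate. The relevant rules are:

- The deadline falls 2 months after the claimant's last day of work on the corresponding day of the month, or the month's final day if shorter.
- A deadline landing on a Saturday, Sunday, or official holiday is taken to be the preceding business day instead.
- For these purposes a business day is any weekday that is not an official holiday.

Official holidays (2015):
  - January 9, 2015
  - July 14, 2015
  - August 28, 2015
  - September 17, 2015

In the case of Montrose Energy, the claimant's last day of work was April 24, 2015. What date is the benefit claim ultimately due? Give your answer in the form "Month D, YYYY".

Moving 2 months forward from April 24, 2015 on the corresponding day gives June 24, 2015.
June 24, 2015 falls on a Wednesday, which is a business day, so no adjustment is needed.
Final deadline: June 24, 2015.

June 24, 2015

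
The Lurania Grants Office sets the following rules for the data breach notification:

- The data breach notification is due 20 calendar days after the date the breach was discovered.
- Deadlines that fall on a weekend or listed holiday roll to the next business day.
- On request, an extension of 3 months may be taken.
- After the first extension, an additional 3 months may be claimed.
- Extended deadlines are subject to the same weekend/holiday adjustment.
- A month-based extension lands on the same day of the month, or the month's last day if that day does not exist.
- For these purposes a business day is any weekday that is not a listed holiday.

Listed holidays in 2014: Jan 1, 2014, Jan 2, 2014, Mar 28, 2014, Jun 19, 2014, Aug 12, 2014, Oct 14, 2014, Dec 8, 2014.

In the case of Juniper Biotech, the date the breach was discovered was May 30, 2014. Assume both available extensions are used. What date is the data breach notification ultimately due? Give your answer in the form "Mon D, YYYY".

Trigger date May 30, 2014 + 20 calendar days = Jun 19, 2014.
Jun 19, 2014 falls on a listed holiday. Rolling to the next business day gives Jun 20, 2014, a Friday.
Applying the 3 months extension: 3 months after Jun 20, 2014 is Sep 20, 2014.
Sep 20, 2014 is a Saturday, so it moves to the next business day, Sep 22, 2014 (Monday).
Applying the 3 months extension: 3 months after Sep 22, 2014 is Dec 22, 2014.
Dec 22, 2014 is a Monday and not a listed holiday, so it stands.
Final deadline: Dec 22, 2014.

Dec 22, 2014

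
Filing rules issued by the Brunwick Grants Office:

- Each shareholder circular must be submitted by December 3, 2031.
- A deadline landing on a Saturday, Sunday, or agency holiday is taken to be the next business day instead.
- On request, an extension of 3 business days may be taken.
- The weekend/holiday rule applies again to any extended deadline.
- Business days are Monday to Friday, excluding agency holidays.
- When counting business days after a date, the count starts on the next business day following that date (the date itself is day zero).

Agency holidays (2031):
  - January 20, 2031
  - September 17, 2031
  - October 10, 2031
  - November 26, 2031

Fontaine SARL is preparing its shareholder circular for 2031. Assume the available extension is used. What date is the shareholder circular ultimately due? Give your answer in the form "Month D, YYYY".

The stated deadline is December 3, 2031.
Since December 3, 2031 is a Wednesday and not a holiday, the date is unchanged.
Applying the 3-business-day extension: 3 business days after December 3, 2031 is December 8, 2031.
Since December 8, 2031 is a Monday and not a holiday, the date is unchanged.
Final deadline: December 8, 2031.

December 8, 2031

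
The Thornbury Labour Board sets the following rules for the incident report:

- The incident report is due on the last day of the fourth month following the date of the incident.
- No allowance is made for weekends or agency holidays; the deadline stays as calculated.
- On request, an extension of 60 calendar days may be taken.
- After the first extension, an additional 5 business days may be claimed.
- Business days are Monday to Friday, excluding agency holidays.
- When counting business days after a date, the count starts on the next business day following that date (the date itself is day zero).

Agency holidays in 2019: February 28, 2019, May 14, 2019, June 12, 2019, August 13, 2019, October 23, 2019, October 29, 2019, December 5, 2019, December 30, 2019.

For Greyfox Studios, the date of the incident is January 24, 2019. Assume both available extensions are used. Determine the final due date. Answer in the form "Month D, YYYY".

August 6, 2019

4 months after January 24, 2019 is May 2019; that month ends on May 31, 2019.
May 31, 2019 is a Friday; no weekend or holiday adjustment applies.
Add the 60 calendar-day extension to May 31, 2019: July 30, 2019.
July 30, 2019 is a Tuesday; no weekend or holiday adjustment applies.
Counting 5 further business days from July 30, 2019 reaches August 6, 2019.
No adjustment is made for weekends or holidays, so August 6, 2019 stands.
Final deadline: August 6, 2019.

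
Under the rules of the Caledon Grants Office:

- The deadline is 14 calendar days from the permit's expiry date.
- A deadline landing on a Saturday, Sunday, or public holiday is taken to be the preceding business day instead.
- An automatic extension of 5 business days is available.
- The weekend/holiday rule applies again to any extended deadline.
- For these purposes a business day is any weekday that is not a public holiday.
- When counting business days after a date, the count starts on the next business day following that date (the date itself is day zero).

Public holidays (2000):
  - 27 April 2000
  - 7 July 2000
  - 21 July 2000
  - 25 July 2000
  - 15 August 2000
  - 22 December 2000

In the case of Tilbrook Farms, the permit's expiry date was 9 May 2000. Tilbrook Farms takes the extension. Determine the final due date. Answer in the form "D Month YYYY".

30 May 2000

14 calendar days after 9 May 2000 is 23 May 2000.
23 May 2000 (Tuesday) is already a business day.
Counting 5 further business days from 23 May 2000 reaches 30 May 2000.
30 May 2000 is a Tuesday and not a listed holiday, so it stands.
Final deadline: 30 May 2000.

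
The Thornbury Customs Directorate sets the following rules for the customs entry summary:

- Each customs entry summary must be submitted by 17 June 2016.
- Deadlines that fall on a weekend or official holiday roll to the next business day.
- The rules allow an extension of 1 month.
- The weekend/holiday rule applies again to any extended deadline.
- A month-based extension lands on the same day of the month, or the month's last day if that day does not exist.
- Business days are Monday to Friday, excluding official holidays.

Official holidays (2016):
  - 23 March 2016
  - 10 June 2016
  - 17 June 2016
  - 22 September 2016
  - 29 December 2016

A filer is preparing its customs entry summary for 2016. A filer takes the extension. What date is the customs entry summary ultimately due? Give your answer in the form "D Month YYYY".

20 July 2016

Start from the fixed due date, 17 June 2016.
17 June 2016 is a listed holiday; the next business day is 20 June 2016 (Monday).
Add 1 month to 20 June 2016: 20 July 2016.
20 July 2016 (Wednesday) is already a business day.
So the filing is due 20 July 2016.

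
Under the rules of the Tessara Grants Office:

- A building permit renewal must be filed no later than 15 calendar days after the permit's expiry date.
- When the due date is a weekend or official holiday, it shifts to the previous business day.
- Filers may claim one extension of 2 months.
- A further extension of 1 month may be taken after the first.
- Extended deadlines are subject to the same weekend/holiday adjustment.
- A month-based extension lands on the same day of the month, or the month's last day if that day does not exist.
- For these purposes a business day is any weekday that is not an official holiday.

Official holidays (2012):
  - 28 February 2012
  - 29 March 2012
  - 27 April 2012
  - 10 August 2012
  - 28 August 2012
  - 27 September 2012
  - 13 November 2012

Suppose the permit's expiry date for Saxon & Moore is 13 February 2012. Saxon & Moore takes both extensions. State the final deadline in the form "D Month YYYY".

25 May 2012

From 13 February 2012, 15 calendar days later is 28 February 2012.
28 February 2012 is a listed holiday; the preceding business day is 27 February 2012 (Monday).
The 2 months extension carries 27 February 2012 to 27 April 2012.
27 April 2012 falls on a listed holiday. Rolling to the preceding business day gives 26 April 2012, a Thursday.
The 1 month extension carries 26 April 2012 to 26 May 2012.
26 May 2012 is a Saturday, so it moves to the preceding business day, 25 May 2012 (Friday).
The final due date is 25 May 2012.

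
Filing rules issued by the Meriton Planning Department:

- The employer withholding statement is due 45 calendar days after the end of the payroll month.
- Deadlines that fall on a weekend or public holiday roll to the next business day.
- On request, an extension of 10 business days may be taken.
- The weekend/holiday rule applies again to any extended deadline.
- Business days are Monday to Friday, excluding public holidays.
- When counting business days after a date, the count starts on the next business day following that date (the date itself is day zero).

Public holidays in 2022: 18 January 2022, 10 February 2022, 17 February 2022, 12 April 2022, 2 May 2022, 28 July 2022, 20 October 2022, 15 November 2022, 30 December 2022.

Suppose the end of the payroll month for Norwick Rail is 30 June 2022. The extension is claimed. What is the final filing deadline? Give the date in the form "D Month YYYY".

45 calendar days after 30 June 2022 is 14 August 2022.
14 August 2022 falls on a Sunday. Rolling to the next business day gives 15 August 2022, a Monday.
The 10-business-day extension runs from 15 August 2022 to 29 August 2022.
29 August 2022 falls on a Monday, which is a business day, so no adjustment is needed.
The final due date is 29 August 2022.

29 August 2022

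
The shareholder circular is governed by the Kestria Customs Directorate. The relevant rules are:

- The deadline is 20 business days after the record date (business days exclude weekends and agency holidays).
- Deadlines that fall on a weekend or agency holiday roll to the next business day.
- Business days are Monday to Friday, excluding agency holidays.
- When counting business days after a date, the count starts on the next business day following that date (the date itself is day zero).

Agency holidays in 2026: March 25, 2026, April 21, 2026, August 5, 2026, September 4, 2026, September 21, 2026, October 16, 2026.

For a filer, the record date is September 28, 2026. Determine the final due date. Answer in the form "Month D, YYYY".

20 business days after September 28, 2026, excluding weekends and holidays, is October 27, 2026.
October 27, 2026 falls on a Tuesday, which is a business day, so no adjustment is needed.
Final deadline: October 27, 2026.

October 27, 2026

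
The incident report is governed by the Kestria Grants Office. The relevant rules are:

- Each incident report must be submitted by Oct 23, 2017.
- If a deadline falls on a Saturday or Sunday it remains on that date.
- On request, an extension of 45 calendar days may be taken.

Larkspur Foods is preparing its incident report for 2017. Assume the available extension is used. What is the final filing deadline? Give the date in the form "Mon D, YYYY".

Start from the fixed due date, Oct 23, 2017.
No adjustment is made for weekends or holidays, so Oct 23, 2017 stands.
The 45-calendar-day extension moves the deadline from Oct 23, 2017 to Dec 7, 2017.
No adjustment is made for weekends or holidays, so Dec 7, 2017 stands.
Final deadline: Dec 7, 2017.

Dec 7, 2017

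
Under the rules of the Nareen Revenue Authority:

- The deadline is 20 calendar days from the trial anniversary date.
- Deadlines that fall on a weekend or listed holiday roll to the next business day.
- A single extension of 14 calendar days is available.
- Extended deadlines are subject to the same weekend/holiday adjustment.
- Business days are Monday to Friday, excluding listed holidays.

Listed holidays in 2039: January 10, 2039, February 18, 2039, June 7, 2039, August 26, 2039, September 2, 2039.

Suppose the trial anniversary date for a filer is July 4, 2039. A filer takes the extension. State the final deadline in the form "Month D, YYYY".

Trigger date July 4, 2039 + 20 calendar days = July 24, 2039.
July 24, 2039 falls on a Sunday. Rolling to the next business day gives July 25, 2039, a Monday.
With the 14-day extension, July 25, 2039 becomes August 8, 2039.
August 8, 2039 falls on a Monday, which is a business day, so no adjustment is needed.
So the filing is due August 8, 2039.

August 8, 2039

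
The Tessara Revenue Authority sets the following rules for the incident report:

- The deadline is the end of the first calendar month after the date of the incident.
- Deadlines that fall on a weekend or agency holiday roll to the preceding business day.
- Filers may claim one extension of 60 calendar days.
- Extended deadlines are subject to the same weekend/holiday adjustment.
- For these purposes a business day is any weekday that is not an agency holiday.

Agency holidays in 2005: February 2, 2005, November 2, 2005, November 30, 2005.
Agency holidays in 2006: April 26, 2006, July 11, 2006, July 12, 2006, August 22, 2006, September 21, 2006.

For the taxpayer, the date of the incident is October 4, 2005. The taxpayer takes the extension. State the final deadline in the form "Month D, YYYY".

January 27, 2006

1 month after October 4, 2005 is November 2005; that month ends on November 30, 2005.
November 30, 2005 falls on a listed holiday. Rolling to the preceding business day gives November 29, 2005, a Tuesday.
Add the 60 calendar-day extension to November 29, 2005: January 28, 2006.
Because January 28, 2006 is a Saturday, the deadline becomes January 27, 2006 (Friday).
Final deadline: January 27, 2006.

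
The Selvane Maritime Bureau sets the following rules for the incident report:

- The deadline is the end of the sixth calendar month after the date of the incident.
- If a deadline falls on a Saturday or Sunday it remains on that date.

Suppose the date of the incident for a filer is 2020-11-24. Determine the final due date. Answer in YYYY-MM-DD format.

The sixth month after 2020-11-24 is May 2021, whose last day is 2021-05-31.
2021-05-31 is a Monday; no weekend or holiday adjustment applies.
So the filing is due 2021-05-31.

2021-05-31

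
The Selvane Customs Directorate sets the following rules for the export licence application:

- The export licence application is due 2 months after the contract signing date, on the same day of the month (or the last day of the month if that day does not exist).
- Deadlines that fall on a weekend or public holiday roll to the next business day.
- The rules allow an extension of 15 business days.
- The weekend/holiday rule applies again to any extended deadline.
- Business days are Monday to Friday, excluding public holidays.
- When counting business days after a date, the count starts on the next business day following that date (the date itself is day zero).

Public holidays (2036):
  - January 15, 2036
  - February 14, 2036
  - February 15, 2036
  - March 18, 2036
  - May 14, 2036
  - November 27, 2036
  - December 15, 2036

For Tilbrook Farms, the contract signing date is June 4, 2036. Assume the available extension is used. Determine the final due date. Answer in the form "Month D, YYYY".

August 25, 2036

2 months from June 4, 2036 is August 4, 2036.
Since August 4, 2036 is a Monday and not a holiday, the date is unchanged.
The 15-business-day extension runs from August 4, 2036 to August 25, 2036.
August 25, 2036 (Monday) is already a business day.
Deadline: August 25, 2036.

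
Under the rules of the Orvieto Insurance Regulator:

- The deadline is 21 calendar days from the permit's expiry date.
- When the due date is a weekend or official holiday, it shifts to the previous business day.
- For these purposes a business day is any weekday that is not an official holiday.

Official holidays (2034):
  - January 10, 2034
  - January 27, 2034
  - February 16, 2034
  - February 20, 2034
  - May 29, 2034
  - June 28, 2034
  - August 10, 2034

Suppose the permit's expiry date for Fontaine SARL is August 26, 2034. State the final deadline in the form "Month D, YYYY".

September 15, 2034

21 calendar days after August 26, 2034 is September 16, 2034.
September 16, 2034 falls on a Saturday. Rolling to the preceding business day gives September 15, 2034, a Friday.
The final due date is September 15, 2034.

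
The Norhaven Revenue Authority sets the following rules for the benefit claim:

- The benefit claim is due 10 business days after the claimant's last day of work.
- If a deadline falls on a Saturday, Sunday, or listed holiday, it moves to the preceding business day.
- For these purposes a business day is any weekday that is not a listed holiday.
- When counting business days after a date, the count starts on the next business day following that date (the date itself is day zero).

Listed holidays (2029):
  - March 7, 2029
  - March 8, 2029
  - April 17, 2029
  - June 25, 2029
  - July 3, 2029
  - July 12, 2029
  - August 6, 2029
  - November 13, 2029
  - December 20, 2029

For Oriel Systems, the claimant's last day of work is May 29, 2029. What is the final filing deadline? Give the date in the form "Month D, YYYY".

June 12, 2029

10 business days after May 29, 2029, excluding weekends and holidays, is June 12, 2029.
June 12, 2029 falls on a Tuesday, which is a business day, so no adjustment is needed.
The final due date is June 12, 2029.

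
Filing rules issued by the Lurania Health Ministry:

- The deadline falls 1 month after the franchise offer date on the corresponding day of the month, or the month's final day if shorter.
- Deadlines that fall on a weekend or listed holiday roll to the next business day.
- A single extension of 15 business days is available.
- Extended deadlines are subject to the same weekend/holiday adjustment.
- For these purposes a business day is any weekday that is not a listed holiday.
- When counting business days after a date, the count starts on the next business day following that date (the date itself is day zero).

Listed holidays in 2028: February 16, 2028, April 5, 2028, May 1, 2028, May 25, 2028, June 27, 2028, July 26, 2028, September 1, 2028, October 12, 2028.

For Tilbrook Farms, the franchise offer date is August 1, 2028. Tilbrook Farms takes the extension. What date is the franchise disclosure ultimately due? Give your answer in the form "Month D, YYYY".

1 month after August 1, 2028, on the same day of the month, is September 1, 2028.
Because September 1, 2028 is a listed holiday, the deadline becomes September 4, 2028 (Monday).
Counting 15 further business days from September 4, 2028 reaches September 25, 2028.
September 25, 2028 (Monday) is already a business day.
Deadline: September 25, 2028.

September 25, 2028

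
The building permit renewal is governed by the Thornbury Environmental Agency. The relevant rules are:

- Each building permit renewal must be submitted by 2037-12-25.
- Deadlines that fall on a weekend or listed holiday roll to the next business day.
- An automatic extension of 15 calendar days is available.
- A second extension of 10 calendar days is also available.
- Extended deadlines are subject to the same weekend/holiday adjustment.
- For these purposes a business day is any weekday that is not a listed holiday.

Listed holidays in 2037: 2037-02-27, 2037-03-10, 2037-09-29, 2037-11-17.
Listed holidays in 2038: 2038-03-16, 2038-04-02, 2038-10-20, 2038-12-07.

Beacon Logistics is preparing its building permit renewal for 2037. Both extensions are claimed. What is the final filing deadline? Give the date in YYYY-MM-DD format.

2038-01-21

The stated deadline is 2037-12-25.
2037-12-25 is a Friday and not a listed holiday, so it stands.
Add the 15 calendar-day extension to 2037-12-25: 2038-01-09.
Because 2038-01-09 is a Saturday, the deadline becomes 2038-01-11 (Monday).
Applying the 10-calendar-day extension: 2038-01-11 + 10 days = 2038-01-21.
Since 2038-01-21 is a Thursday and not a holiday, the date is unchanged.
The final due date is 2038-01-21.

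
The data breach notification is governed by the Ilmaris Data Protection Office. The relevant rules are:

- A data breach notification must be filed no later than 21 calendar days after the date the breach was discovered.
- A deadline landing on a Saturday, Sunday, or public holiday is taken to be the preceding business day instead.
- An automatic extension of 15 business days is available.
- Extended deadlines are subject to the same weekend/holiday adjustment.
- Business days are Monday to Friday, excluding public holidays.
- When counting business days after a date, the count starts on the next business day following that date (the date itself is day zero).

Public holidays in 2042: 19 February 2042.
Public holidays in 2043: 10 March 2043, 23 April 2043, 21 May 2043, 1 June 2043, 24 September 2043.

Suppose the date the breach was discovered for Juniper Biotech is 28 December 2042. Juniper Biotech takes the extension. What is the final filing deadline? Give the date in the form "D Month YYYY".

6 February 2043

Trigger date 28 December 2042 + 21 calendar days = 18 January 2043.
18 January 2043 is a Sunday, so it moves to the preceding business day, 16 January 2043 (Friday).
The 15-business-day extension runs from 16 January 2043 to 6 February 2043.
6 February 2043 is a Friday and not a listed holiday, so it stands.
The final due date is 6 February 2043.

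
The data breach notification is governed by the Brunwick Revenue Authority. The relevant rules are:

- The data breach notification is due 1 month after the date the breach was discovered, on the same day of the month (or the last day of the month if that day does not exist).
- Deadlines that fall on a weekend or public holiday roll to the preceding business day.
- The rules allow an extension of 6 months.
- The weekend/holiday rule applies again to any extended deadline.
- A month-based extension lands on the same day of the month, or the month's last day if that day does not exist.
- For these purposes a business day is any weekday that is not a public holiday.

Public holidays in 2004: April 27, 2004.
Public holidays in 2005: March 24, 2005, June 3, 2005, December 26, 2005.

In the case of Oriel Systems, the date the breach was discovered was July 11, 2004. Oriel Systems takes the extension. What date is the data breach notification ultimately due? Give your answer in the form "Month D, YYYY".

February 11, 2005

1 month after July 11, 2004, on the same day of the month, is August 11, 2004.
August 11, 2004 (Wednesday) is already a business day.
The 6 months extension carries August 11, 2004 to February 11, 2005.
Since February 11, 2005 is a Friday and not a holiday, the date is unchanged.
Final deadline: February 11, 2005.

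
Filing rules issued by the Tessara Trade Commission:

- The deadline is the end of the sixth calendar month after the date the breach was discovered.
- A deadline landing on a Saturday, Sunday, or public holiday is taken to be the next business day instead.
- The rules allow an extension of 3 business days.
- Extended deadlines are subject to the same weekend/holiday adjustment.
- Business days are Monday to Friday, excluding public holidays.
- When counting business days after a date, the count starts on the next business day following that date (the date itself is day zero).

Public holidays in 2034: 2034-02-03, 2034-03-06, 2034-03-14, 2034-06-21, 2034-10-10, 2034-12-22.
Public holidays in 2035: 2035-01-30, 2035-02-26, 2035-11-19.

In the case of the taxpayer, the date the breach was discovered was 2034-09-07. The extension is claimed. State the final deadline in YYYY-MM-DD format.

2035-04-05

The sixth month after 2034-09-07 is March 2035, whose last day is 2035-03-31.
Because 2035-03-31 is a Saturday, the deadline becomes 2035-04-02 (Monday).
Applying the 3-business-day extension: 3 business days after 2035-04-02 is 2035-04-05.
Since 2035-04-05 is a Thursday and not a holiday, the date is unchanged.
The final due date is 2035-04-05.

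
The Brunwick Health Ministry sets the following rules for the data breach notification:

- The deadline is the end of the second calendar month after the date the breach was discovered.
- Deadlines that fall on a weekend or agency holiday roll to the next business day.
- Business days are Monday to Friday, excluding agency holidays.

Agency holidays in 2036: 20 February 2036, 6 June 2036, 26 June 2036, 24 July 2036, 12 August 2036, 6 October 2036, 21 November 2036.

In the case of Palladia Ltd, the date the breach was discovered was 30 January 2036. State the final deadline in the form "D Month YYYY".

31 March 2036

The second month after 30 January 2036 is March 2036, whose last day is 31 March 2036.
31 March 2036 (Monday) is already a business day.
The final due date is 31 March 2036.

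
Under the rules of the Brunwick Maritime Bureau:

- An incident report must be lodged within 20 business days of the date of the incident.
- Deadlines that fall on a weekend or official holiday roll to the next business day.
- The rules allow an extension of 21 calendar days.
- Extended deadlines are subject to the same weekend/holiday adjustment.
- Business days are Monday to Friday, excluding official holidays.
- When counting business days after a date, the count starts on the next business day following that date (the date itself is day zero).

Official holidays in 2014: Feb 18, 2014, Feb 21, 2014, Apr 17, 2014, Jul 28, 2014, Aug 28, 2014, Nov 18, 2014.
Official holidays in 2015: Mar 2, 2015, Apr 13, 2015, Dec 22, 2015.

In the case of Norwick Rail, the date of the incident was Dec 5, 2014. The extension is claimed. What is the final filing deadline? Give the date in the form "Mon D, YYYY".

20 business days after Dec 5, 2014, excluding weekends and holidays, is Jan 2, 2015.
Jan 2, 2015 (Friday) is already a business day.
Applying the 21-calendar-day extension: Jan 2, 2015 + 21 days = Jan 23, 2015.
Since Jan 23, 2015 is a Friday and not a holiday, the date is unchanged.
So the filing is due Jan 23, 2015.

Jan 23, 2015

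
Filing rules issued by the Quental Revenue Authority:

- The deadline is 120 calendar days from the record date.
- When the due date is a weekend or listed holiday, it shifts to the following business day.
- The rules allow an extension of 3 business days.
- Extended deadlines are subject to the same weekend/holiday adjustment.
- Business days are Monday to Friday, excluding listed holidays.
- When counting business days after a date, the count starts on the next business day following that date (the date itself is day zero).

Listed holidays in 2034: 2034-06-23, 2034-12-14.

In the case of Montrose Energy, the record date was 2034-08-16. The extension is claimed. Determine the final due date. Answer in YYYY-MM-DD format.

2034-12-20

Adding 120 calendar days to 2034-08-16 gives 2034-12-14.
2034-12-14 is a listed holiday; the next business day is 2034-12-15 (Friday).
Counting 3 further business days from 2034-12-15 reaches 2034-12-20.
2034-12-20 (Wednesday) is already a business day.
The final due date is 2034-12-20.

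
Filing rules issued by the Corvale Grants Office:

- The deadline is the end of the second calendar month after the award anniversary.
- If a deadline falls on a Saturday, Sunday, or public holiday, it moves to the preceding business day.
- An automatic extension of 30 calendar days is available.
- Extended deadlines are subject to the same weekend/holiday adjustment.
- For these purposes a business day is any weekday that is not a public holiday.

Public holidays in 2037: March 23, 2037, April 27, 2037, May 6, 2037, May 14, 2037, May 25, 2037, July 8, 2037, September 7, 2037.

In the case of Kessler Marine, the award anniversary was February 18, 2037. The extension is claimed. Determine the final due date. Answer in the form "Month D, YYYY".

May 29, 2037

The second month after February 18, 2037 is April 2037, whose last day is April 30, 2037.
April 30, 2037 falls on a Thursday, which is a business day, so no adjustment is needed.
Add the 30 calendar-day extension to April 30, 2037: May 30, 2037.
May 30, 2037 is a Saturday; the preceding business day is May 29, 2037 (Friday).
The final due date is May 29, 2037.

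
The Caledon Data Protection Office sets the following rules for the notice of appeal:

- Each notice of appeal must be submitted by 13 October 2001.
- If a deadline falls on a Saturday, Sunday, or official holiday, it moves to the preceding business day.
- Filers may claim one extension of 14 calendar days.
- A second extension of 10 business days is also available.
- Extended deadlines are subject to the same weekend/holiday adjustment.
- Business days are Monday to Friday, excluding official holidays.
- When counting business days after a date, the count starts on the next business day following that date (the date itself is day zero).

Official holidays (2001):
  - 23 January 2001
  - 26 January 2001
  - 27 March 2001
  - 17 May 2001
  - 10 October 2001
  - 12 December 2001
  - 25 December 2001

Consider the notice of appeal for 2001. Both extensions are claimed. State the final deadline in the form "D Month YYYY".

9 November 2001

Start from the fixed due date, 13 October 2001.
13 October 2001 falls on a Saturday. Rolling to the preceding business day gives 12 October 2001, a Friday.
The 14-calendar-day extension moves the deadline from 12 October 2001 to 26 October 2001.
26 October 2001 falls on a Friday, which is a business day, so no adjustment is needed.
Applying the 10-business-day extension: 10 business days after 26 October 2001 is 9 November 2001.
9 November 2001 falls on a Friday, which is a business day, so no adjustment is needed.
The final due date is 9 November 2001.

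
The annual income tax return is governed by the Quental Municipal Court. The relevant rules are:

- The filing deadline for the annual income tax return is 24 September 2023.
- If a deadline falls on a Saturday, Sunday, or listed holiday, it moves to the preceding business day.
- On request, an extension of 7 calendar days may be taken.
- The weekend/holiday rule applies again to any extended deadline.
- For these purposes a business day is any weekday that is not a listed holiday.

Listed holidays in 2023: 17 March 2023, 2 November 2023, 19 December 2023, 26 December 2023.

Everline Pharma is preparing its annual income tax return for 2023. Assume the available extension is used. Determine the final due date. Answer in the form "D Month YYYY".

The stated deadline is 24 September 2023.
24 September 2023 is a Sunday; the preceding business day is 22 September 2023 (Friday).
Add the 7 calendar-day extension to 22 September 2023: 29 September 2023.
Since 29 September 2023 is a Friday and not a holiday, the date is unchanged.
Deadline: 29 September 2023.

29 September 2023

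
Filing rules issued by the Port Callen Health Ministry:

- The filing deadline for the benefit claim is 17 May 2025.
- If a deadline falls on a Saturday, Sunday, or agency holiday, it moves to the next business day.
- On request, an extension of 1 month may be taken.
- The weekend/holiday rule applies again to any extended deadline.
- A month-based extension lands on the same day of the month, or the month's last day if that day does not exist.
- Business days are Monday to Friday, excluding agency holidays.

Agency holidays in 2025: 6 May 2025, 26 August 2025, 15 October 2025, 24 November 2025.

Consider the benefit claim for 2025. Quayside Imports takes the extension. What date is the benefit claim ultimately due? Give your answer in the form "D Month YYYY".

The statutory due date is 17 May 2025.
17 May 2025 falls on a Saturday. Rolling to the next business day gives 19 May 2025, a Monday.
The 1 month extension carries 19 May 2025 to 19 June 2025.
19 June 2025 falls on a Thursday, which is a business day, so no adjustment is needed.
The final due date is 19 June 2025.

19 June 2025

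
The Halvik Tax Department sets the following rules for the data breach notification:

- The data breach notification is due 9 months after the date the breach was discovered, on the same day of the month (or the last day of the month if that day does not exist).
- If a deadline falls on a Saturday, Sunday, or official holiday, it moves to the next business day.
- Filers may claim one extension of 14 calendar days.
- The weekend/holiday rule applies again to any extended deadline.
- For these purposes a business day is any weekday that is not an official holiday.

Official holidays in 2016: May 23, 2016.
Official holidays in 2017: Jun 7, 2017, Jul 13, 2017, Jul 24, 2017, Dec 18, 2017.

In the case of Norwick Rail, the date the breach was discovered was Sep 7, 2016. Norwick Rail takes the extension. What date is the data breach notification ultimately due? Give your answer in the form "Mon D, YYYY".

Jun 22, 2017

9 months after Sep 7, 2016, on the same day of the month, is Jun 7, 2017.
Jun 7, 2017 is a listed holiday; the next business day is Jun 8, 2017 (Thursday).
The 14-calendar-day extension moves the deadline from Jun 8, 2017 to Jun 22, 2017.
Jun 22, 2017 falls on a Thursday, which is a business day, so no adjustment is needed.
Deadline: Jun 22, 2017.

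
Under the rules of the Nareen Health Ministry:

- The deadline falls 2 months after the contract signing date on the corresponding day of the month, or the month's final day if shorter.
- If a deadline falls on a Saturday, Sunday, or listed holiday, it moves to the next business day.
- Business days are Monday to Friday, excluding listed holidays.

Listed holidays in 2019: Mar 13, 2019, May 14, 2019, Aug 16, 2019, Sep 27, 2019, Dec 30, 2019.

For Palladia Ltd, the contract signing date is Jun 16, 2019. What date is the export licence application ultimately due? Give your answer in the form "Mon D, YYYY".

Aug 19, 2019

2 months from Jun 16, 2019 is Aug 16, 2019.
Aug 16, 2019 falls on a listed holiday. Rolling to the next business day gives Aug 19, 2019, a Monday.
Deadline: Aug 19, 2019.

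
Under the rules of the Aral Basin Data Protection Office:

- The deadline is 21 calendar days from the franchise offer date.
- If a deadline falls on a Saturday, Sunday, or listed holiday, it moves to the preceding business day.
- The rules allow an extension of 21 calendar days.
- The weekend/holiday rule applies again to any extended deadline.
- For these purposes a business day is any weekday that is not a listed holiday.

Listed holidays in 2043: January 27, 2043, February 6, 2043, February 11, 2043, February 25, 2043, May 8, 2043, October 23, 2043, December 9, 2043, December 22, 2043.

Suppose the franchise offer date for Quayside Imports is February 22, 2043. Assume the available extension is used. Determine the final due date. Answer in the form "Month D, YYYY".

April 3, 2043

Trigger date February 22, 2043 + 21 calendar days = March 15, 2043.
Because March 15, 2043 is a Sunday, the deadline becomes March 13, 2043 (Friday).
Add the 21 calendar-day extension to March 13, 2043: April 3, 2043.
April 3, 2043 (Friday) is already a business day.
Final deadline: April 3, 2043.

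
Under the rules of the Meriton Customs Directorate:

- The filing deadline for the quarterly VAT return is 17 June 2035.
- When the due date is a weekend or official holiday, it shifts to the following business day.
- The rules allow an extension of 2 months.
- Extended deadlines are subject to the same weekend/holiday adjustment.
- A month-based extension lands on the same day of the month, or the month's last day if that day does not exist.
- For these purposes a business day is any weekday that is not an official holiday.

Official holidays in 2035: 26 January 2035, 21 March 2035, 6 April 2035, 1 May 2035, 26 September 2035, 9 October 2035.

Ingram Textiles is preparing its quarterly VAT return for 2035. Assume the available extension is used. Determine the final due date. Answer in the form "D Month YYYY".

The statutory due date is 17 June 2035.
17 June 2035 is a Sunday; the next business day is 18 June 2035 (Monday).
The 2 months extension carries 18 June 2035 to 18 August 2035.
18 August 2035 is a Saturday; the next business day is 20 August 2035 (Monday).
Deadline: 20 August 2035.

20 August 2035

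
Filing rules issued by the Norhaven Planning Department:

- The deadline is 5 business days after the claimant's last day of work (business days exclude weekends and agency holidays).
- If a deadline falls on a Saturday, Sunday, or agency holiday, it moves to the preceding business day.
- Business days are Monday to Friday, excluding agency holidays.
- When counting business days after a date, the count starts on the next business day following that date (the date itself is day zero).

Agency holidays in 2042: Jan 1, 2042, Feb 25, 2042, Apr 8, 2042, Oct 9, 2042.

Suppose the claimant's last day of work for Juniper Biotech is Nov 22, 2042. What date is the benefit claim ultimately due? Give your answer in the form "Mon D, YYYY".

Nov 28, 2042

5 business days after Nov 22, 2042, excluding weekends and holidays, is Nov 28, 2042.
Nov 28, 2042 is a Friday and not a listed holiday, so it stands.
So the filing is due Nov 28, 2042.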